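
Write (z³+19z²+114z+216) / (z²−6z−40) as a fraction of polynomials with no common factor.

(z²+15z+54)/(z−10)

Repeated division with remainder:
  z³+19z²+114z+216 = (z+25)(z²−6z−40) + (304z+1216)
  z²−6z−40 = ((1/304)z−5/152)(304z+1216) + (0)
Last nonzero remainder: 304z+1216. Dividing through by 304 gives the monic gcd z+4.
Cancel z+4 from numerator and denominator to get the reduced form.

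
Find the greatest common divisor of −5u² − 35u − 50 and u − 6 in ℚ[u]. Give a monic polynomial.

Repeated division with remainder:
  −5u² − 35u − 50 = (−5u − 65)(u − 6) + (−440)
  u − 6 = (−(1/440)u + 3/220)(−440) + (0)
The last nonzero remainder is the constant −440, so the polynomials are coprime and gcd = 1.

1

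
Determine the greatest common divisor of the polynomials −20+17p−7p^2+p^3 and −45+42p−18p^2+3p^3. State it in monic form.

Repeated division with remainder:
  p^3−7p^2+17p−20 = (1/3)(3p^3−18p^2+42p−45) + (−p^2+3p−5)
  3p^3−18p^2+42p−45 = (−3p+9)(−p^2+3p−5) + (0)
Last nonzero remainder: −p^2+3p−5. Dividing through by −1 gives the monic gcd p^2−3p+5.

5−3p+p^2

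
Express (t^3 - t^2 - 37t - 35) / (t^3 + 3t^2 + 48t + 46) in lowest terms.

By polynomial division,
  t^3 - t^2 - 37t - 35 = (t^3 + 3t^2 + 48t + 46) + (-4t^2 - 85t - 81)
  t^3 + 3t^2 + 48t + 46 = (-(1/4)t + 73/16)(-4t^2 - 85t - 81) + ((6649/16)t + 6649/16)
  -4t^2 - 85t - 81 = (-(64/6649)t - 1296/6649)((6649/16)t + 6649/16) + (0)
Last nonzero remainder: (6649/16)t + 6649/16. Dividing through by 6649/16 gives the monic gcd t + 1.
Cancel t + 1 from numerator and denominator to get the reduced form.

(t^2 - 2t - 35)/(t^2 + 2t + 46)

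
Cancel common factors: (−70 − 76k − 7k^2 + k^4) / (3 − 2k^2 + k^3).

Apply the Euclidean algorithm:
  k^4 − 7k^2 − 76k − 70 = (k + 2)(k^3 − 2k^2 + 3) + (−3k^2 − 79k − 76)
  k^3 − 2k^2 + 3 = (−(1/3)k + 85/9)(−3k^2 − 79k − 76) + ((6487/9)k + 6487/9)
  −3k^2 − 79k − 76 = (−(27/6487)k − 684/6487)((6487/9)k + 6487/9) + (0)
Last nonzero remainder: (6487/9)k + 6487/9. Dividing through by 6487/9 gives the monic gcd k + 1.
Cancel k + 1 from numerator and denominator to get the reduced form.

(−70 − 6k − k^2 + k^3)/(3 − 3k + k^2)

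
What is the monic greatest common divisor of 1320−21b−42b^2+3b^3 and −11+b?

−11+b

By polynomial division,
  3b^3−42b^2−21b+1320 = (3b^2−9b−120)(b−11) + (0)
The last nonzero remainder b−11 is already monic.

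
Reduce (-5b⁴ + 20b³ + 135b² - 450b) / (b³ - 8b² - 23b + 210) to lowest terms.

Euclidean algorithm in ℚ[b]:
  -5b⁴ + 20b³ + 135b² - 450b = (-5b - 20)(b³ - 8b² - 23b + 210) + (-140b² + 140b + 4200)
  b³ - 8b² - 23b + 210 = (-(1/140)b + 1/20)(-140b² + 140b + 4200) + (0)
Last nonzero remainder: -140b² + 140b + 4200. Dividing through by -140 gives the monic gcd b² - b - 30.
Cancel b² - b - 30 from numerator and denominator to get the reduced form.

(-5b² + 15b)/(b - 7)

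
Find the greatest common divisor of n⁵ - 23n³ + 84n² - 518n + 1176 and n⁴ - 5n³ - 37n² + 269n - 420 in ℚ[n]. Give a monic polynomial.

n³ - 37n + 84

Repeated division with remainder:
  n⁵ - 23n³ + 84n² - 518n + 1176 = (n + 5)(n⁴ - 5n³ - 37n² + 269n - 420) + (39n³ - 1443n + 3276)
  n⁴ - 5n³ - 37n² + 269n - 420 = ((1/39)n - 5/39)(39n³ - 1443n + 3276) + (0)
Last nonzero remainder: 39n³ - 1443n + 3276. Dividing through by 39 gives the monic gcd n³ - 37n + 84.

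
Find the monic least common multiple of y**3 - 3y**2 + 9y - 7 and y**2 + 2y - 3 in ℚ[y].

y**4 + 20y - 21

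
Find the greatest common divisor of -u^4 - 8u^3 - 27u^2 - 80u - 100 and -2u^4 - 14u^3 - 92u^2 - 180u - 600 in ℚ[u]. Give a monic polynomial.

u^2 + u + 10

Repeated division with remainder:
  -u^4 - 8u^3 - 27u^2 - 80u - 100 = (1/2)(-2u^4 - 14u^3 - 92u^2 - 180u - 600) + (-u^3 + 19u^2 + 10u + 200)
  -2u^4 - 14u^3 - 92u^2 - 180u - 600 = (2u + 52)(-u^3 + 19u^2 + 10u + 200) + (-1100u^2 - 1100u - 11000)
  -u^3 + 19u^2 + 10u + 200 = ((1/1100)u - 1/55)(-1100u^2 - 1100u - 11000) + (0)
Last nonzero remainder: -1100u^2 - 1100u - 11000. Dividing through by -1100 gives the monic gcd u^2 + u + 10.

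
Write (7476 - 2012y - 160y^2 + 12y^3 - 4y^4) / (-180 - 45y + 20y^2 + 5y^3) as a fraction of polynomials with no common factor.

(-2492 - 160y - 4y^3)/(60 + 35y + 5y^2)

Euclidean algorithm in ℚ[y]:
  -4y^4 + 12y^3 - 160y^2 - 2012y + 7476 = (-(4/5)y + 28/5)(5y^3 + 20y^2 - 45y - 180) + (-308y^2 - 1904y + 8484)
  5y^3 + 20y^2 - 45y - 180 = (-(5/308)y + 30/847)(-308y^2 - 1904y + 8484) + ((19380/121)y - 58140/121)
  -308y^2 - 1904y + 8484 = (-(9317/4845)y - 85547/4845)((19380/121)y - 58140/121) + (0)
Last nonzero remainder: (19380/121)y - 58140/121. Dividing through by 19380/121 gives the monic gcd y - 3.
Cancel y - 3 from numerator and denominator to get the reduced form.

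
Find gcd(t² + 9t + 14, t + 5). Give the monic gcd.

By polynomial division,
  t² + 9t + 14 = (t + 4)(t + 5) + (−6)
  t + 5 = (−(1/6)t − 5/6)(−6) + (0)
The last nonzero remainder is the constant −6, so the polynomials are coprime and gcd = 1.

1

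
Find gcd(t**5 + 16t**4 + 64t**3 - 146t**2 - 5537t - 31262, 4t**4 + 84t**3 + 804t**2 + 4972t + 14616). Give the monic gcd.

t**3 + 12t**2 + 93t + 406

Euclidean algorithm in ℚ[t]:
  t**5 + 16t**4 + 64t**3 - 146t**2 - 5537t - 31262 = ((1/4)t - 5/4)(4t**4 + 84t**3 + 804t**2 + 4972t + 14616) + (-32t**3 - 384t**2 - 2976t - 12992)
  4t**4 + 84t**3 + 804t**2 + 4972t + 14616 = (-(1/8)t - 9/8)(-32t**3 - 384t**2 - 2976t - 12992) + (0)
Last nonzero remainder: -32t**3 - 384t**2 - 2976t - 12992. Dividing through by -32 gives the monic gcd t**3 + 12t**2 + 93t + 406.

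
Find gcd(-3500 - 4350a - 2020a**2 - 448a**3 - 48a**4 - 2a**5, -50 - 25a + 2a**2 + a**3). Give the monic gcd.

10 + 7a + a**2

Repeated division with remainder:
  -2a**5 - 48a**4 - 448a**3 - 2020a**2 - 4350a - 3500 = (-2a**2 - 44a - 410)(a**3 + 2a**2 - 25a - 50) + (-2400a**2 - 16800a - 24000)
  a**3 + 2a**2 - 25a - 50 = (-(1/2400)a + 1/480)(-2400a**2 - 16800a - 24000) + (0)
Last nonzero remainder: -2400a**2 - 16800a - 24000. Dividing through by -2400 gives the monic gcd a**2 + 7a + 10.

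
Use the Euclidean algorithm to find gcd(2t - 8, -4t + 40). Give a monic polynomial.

1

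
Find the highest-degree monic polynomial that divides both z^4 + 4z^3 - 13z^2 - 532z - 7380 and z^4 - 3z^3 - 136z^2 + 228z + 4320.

z^2 - z - 90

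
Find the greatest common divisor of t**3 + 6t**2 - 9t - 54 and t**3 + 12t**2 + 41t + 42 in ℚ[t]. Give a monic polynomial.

t + 3

Apply the Euclidean algorithm:
  t**3 + 6t**2 - 9t - 54 = (t**3 + 12t**2 + 41t + 42) + (-6t**2 - 50t - 96)
  t**3 + 12t**2 + 41t + 42 = (-(1/6)t - 11/18)(-6t**2 - 50t - 96) + (-(50/9)t - 50/3)
  -6t**2 - 50t - 96 = ((27/25)t + 144/25)(-(50/9)t - 50/3) + (0)
Last nonzero remainder: -(50/9)t - 50/3. Dividing through by -50/9 gives the monic gcd t + 3.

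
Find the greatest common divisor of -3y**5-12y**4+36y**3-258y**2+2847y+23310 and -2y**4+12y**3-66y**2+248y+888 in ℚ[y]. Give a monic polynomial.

y**3-8y**2+49y-222

Apply the Euclidean algorithm:
  -3y**5-12y**4+36y**3-258y**2+2847y+23310 = ((3/2)y+15)(-2y**4+12y**3-66y**2+248y+888) + (-45y**3+360y**2-2205y+9990)
  -2y**4+12y**3-66y**2+248y+888 = ((2/45)y+4/45)(-45y**3+360y**2-2205y+9990) + (0)
Last nonzero remainder: -45y**3+360y**2-2205y+9990. Dividing through by -45 gives the monic gcd y**3-8y**2+49y-222.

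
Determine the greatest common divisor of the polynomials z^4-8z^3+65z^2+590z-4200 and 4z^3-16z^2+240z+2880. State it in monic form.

By polynomial division,
  z^4-8z^3+65z^2+590z-4200 = ((1/4)z-1)(4z^3-16z^2+240z+2880) + (-11z^2+110z-1320)
  4z^3-16z^2+240z+2880 = (-(4/11)z-24/11)(-11z^2+110z-1320) + (0)
Last nonzero remainder: -11z^2+110z-1320. Dividing through by -11 gives the monic gcd z^2-10z+120.

z^2-10z+120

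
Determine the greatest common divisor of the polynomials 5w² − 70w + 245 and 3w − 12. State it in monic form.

1

Apply the Euclidean algorithm:
  5w² − 70w + 245 = ((5/3)w − 50/3)(3w − 12) + (45)
  3w − 12 = ((1/15)w − 4/15)(45) + (0)
The last nonzero remainder is the constant 45, so the polynomials are coprime and gcd = 1.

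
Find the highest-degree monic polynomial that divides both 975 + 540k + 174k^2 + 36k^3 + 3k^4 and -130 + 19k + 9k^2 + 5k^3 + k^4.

65 + 23k + 7k^2 + k^3

By polynomial division,
  3k^4 + 36k^3 + 174k^2 + 540k + 975 = (3)(k^4 + 5k^3 + 9k^2 + 19k - 130) + (21k^3 + 147k^2 + 483k + 1365)
  k^4 + 5k^3 + 9k^2 + 19k - 130 = ((1/21)k - 2/21)(21k^3 + 147k^2 + 483k + 1365) + (0)
Last nonzero remainder: 21k^3 + 147k^2 + 483k + 1365. Dividing through by 21 gives the monic gcd k^3 + 7k^2 + 23k + 65.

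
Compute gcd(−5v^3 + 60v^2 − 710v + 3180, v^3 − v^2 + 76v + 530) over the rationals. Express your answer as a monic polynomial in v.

v^2 − 6v + 106

Euclidean algorithm in ℚ[v]:
  −5v^3 + 60v^2 − 710v + 3180 = (−5)(v^3 − v^2 + 76v + 530) + (55v^2 − 330v + 5830)
  v^3 − v^2 + 76v + 530 = ((1/55)v + 1/11)(55v^2 − 330v + 5830) + (0)
Last nonzero remainder: 55v^2 − 330v + 5830. Dividing through by 55 gives the monic gcd v^2 − 6v + 106.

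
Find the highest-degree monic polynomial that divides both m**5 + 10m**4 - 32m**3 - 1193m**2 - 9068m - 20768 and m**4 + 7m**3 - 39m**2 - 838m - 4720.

Euclidean algorithm in ℚ[m]:
  m**5 + 10m**4 - 32m**3 - 1193m**2 - 9068m - 20768 = (m + 3)(m**4 + 7m**3 - 39m**2 - 838m - 4720) + (-14m**3 - 238m**2 - 1834m - 6608)
  m**4 + 7m**3 - 39m**2 - 838m - 4720 = (-(1/14)m + 5/7)(-14m**3 - 238m**2 - 1834m - 6608) + (0)
Last nonzero remainder: -14m**3 - 238m**2 - 1834m - 6608. Dividing through by -14 gives the monic gcd m**3 + 17m**2 + 131m + 472.

m**3 + 17m**2 + 131m + 472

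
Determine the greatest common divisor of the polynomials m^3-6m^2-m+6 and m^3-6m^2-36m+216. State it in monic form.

By polynomial division,
  m^3-6m^2-m+6 = (m^3-6m^2-36m+216) + (35m-210)
  m^3-6m^2-36m+216 = ((1/35)m^2-36/35)(35m-210) + (0)
Last nonzero remainder: 35m-210. Dividing through by 35 gives the monic gcd m-6.

m-6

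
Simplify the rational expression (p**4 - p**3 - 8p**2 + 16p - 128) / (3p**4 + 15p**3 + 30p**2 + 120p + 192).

(p - 4)/(3p + 6)

By polynomial division,
  p**4 - p**3 - 8p**2 + 16p - 128 = (1/3)(3p**4 + 15p**3 + 30p**2 + 120p + 192) + (-6p**3 - 18p**2 - 24p - 192)
  3p**4 + 15p**3 + 30p**2 + 120p + 192 = (-(1/2)p - 1)(-6p**3 - 18p**2 - 24p - 192) + (0)
Last nonzero remainder: -6p**3 - 18p**2 - 24p - 192. Dividing through by -6 gives the monic gcd p**3 + 3p**2 + 4p + 32.
Cancel p**3 + 3p**2 + 4p + 32 from numerator and denominator to get the reduced form.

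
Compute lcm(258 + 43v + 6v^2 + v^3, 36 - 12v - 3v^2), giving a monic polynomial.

Apply the Euclidean algorithm:
  v^3 + 6v^2 + 43v + 258 = (-(1/3)v - 2/3)(-3v^2 - 12v + 36) + (47v + 282)
  -3v^2 - 12v + 36 = (-(3/47)v + 6/47)(47v + 282) + (0)
Last nonzero remainder: 47v + 282. Dividing through by 47 gives the monic gcd v + 6.
Then lcm(f, g) = f·g / gcd(f, g); expanding and making the result monic gives the answer.

-516 + 172v + 31v^2 + 4v^3 + v^4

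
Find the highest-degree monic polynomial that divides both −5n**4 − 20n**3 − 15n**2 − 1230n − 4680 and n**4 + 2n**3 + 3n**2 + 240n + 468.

Euclidean algorithm in ℚ[n]:
  −5n**4 − 20n**3 − 15n**2 − 1230n − 4680 = (−5)(n**4 + 2n**3 + 3n**2 + 240n + 468) + (−10n**3 − 30n − 2340)
  n**4 + 2n**3 + 3n**2 + 240n + 468 = (−(1/10)n − 1/5)(−10n**3 − 30n − 2340) + (0)
Last nonzero remainder: −10n**3 − 30n − 2340. Dividing through by −10 gives the monic gcd n**3 + 3n + 234.

n**3 + 3n + 234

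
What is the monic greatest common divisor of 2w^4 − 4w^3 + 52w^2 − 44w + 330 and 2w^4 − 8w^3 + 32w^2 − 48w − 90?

w^2 − 2w + 15

Apply the Euclidean algorithm:
  2w^4 − 4w^3 + 52w^2 − 44w + 330 = (2w^4 − 8w^3 + 32w^2 − 48w − 90) + (4w^3 + 20w^2 + 4w + 420)
  2w^4 − 8w^3 + 32w^2 − 48w − 90 = ((1/2)w − 9/2)(4w^3 + 20w^2 + 4w + 420) + (120w^2 − 240w + 1800)
  4w^3 + 20w^2 + 4w + 420 = ((1/30)w + 7/30)(120w^2 − 240w + 1800) + (0)
Last nonzero remainder: 120w^2 − 240w + 1800. Dividing through by 120 gives the monic gcd w^2 − 2w + 15.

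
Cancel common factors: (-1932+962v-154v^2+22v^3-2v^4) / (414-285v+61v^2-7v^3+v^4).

Repeated division with remainder:
  -2v^4+22v^3-154v^2+962v-1932 = (-2)(v^4-7v^3+61v^2-285v+414) + (8v^3-32v^2+392v-1104)
  v^4-7v^3+61v^2-285v+414 = ((1/8)v-3/8)(8v^3-32v^2+392v-1104) + (0)
Last nonzero remainder: 8v^3-32v^2+392v-1104. Dividing through by 8 gives the monic gcd v^3-4v^2+49v-138.
Cancel v^3-4v^2+49v-138 from numerator and denominator to get the reduced form.

(14-2v)/(-3+v)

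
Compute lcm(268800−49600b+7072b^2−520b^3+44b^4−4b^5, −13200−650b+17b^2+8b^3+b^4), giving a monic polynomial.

−739200+69200b−7048b^2−338b^3+9b^4+b^6

Euclidean algorithm in ℚ[b]:
  −4b^5+44b^4−520b^3+7072b^2−49600b+268800 = (−4b+76)(b^4+8b^3+17b^2−650b−13200) + (−1060b^3+3180b^2−53000b+1272000)
  b^4+8b^3+17b^2−650b−13200 = (−(1/1060)b−11/1060)(−1060b^3+3180b^2−53000b+1272000) + (0)
Last nonzero remainder: −1060b^3+3180b^2−53000b+1272000. Dividing through by −1060 gives the monic gcd b^3−3b^2+50b−1200.
Then lcm(f, g) = f·g / gcd(f, g); expanding and making the result monic gives the answer.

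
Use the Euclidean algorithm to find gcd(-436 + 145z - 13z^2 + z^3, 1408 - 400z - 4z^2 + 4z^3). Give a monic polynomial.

-4 + z

Apply the Euclidean algorithm:
  z^3 - 13z^2 + 145z - 436 = (1/4)(4z^3 - 4z^2 - 400z + 1408) + (-12z^2 + 245z - 788)
  4z^3 - 4z^2 - 400z + 1408 = (-(1/3)z - 233/36)(-12z^2 + 245z - 788) + ((33229/36)z - 33229/9)
  -12z^2 + 245z - 788 = (-(432/33229)z + 7092/33229)((33229/36)z - 33229/9) + (0)
Last nonzero remainder: (33229/36)z - 33229/9. Dividing through by 33229/36 gives the monic gcd z - 4.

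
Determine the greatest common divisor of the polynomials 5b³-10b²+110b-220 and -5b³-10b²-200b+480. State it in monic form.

b-2

Euclidean algorithm in ℚ[b]:
  5b³-10b²+110b-220 = (-1)(-5b³-10b²-200b+480) + (-20b²-90b+260)
  -5b³-10b²-200b+480 = ((1/4)b-5/8)(-20b²-90b+260) + (-(1285/4)b+1285/2)
  -20b²-90b+260 = ((16/257)b+104/257)(-(1285/4)b+1285/2) + (0)
Last nonzero remainder: -(1285/4)b+1285/2. Dividing through by -1285/4 gives the monic gcd b-2.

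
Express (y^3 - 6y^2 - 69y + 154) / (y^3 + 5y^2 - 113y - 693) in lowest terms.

Euclidean algorithm in ℚ[y]:
  y^3 - 6y^2 - 69y + 154 = (y^3 + 5y^2 - 113y - 693) + (-11y^2 + 44y + 847)
  y^3 + 5y^2 - 113y - 693 = (-(1/11)y - 9/11)(-11y^2 + 44y + 847) + (0)
Last nonzero remainder: -11y^2 + 44y + 847. Dividing through by -11 gives the monic gcd y^2 - 4y - 77.
Cancel y^2 - 4y - 77 from numerator and denominator to get the reduced form.

(y - 2)/(y + 9)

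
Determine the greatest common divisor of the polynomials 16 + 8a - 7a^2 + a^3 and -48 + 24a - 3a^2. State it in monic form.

By polynomial division,
  a^3 - 7a^2 + 8a + 16 = (-(1/3)a - 1/3)(-3a^2 + 24a - 48) + (0)
Last nonzero remainder: -3a^2 + 24a - 48. Dividing through by -3 gives the monic gcd a^2 - 8a + 16.

16 - 8a + a^2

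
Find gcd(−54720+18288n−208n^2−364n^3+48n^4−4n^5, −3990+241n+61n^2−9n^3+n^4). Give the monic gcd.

570+47n−2n^2+n^3

Apply the Euclidean algorithm:
  −4n^5+48n^4−364n^3−208n^2+18288n−54720 = (−4n+12)(n^4−9n^3+61n^2+241n−3990) + (−12n^3+24n^2−564n−6840)
  n^4−9n^3+61n^2+241n−3990 = (−(1/12)n+7/12)(−12n^3+24n^2−564n−6840) + (0)
Last nonzero remainder: −12n^3+24n^2−564n−6840. Dividing through by −12 gives the monic gcd n^3−2n^2+47n+570.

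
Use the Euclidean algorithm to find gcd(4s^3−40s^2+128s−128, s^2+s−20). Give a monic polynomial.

Repeated division with remainder:
  4s^3−40s^2+128s−128 = (4s−44)(s^2+s−20) + (252s−1008)
  s^2+s−20 = ((1/252)s+5/252)(252s−1008) + (0)
Last nonzero remainder: 252s−1008. Dividing through by 252 gives the monic gcd s−4.

s−4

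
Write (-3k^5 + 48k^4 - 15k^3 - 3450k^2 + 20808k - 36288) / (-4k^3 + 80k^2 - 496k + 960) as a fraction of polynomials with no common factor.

(3k^3 - 18k^2 - 237k + 1512)/(4k - 40)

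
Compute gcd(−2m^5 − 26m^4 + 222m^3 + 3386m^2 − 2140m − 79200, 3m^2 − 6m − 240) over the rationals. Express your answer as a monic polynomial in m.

Apply the Euclidean algorithm:
  −2m^5 − 26m^4 + 222m^3 + 3386m^2 − 2140m − 79200 = (−(2/3)m^3 − 10m^2 + (2/3)m + 330)(3m^2 − 6m − 240) + (0)
Last nonzero remainder: 3m^2 − 6m − 240. Dividing through by 3 gives the monic gcd m^2 − 2m − 80.

m^2 − 2m − 80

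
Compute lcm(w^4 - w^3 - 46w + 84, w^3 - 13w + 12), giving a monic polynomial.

w^6 + 2w^5 - 7w^4 - 42w^3 - 54w^2 + 436w - 336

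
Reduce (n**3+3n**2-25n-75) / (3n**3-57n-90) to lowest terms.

Euclidean algorithm in ℚ[n]:
  n**3+3n**2-25n-75 = (1/3)(3n**3-57n-90) + (3n**2-6n-45)
  3n**3-57n-90 = (n+2)(3n**2-6n-45) + (0)
Last nonzero remainder: 3n**2-6n-45. Dividing through by 3 gives the monic gcd n**2-2n-15.
Cancel n**2-2n-15 from numerator and denominator to get the reduced form.

(n+5)/(3n+6)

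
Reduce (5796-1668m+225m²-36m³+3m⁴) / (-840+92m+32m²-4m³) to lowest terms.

(-138-3m-3m²)/(20+4m)

By polynomial division,
  3m⁴-36m³+225m²-1668m+5796 = (-(3/4)m+3)(-4m³+32m²+92m-840) + (198m²-2574m+8316)
  -4m³+32m²+92m-840 = (-(2/99)m-10/99)(198m²-2574m+8316) + (0)
Last nonzero remainder: 198m²-2574m+8316. Dividing through by 198 gives the monic gcd m²-13m+42.
Cancel m²-13m+42 from numerator and denominator to get the reduced form.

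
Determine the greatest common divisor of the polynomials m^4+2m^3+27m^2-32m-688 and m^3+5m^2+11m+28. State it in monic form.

m+4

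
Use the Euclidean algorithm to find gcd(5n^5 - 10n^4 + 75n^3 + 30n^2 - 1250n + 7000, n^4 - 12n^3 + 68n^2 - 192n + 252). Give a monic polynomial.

Apply the Euclidean algorithm:
  5n^5 - 10n^4 + 75n^3 + 30n^2 - 1250n + 7000 = (5n + 50)(n^4 - 12n^3 + 68n^2 - 192n + 252) + (335n^3 - 2410n^2 + 7090n - 5600)
  n^4 - 12n^3 + 68n^2 - 192n + 252 = ((1/335)n - 322/22445)(335n^3 - 2410n^2 + 7090n - 5600) + ((55042/4489)n^2 - (330252/4489)n + 770588/4489)
  335n^3 - 2410n^2 + 7090n - 5600 = ((1503815/55042)n - 897800/27521)((55042/4489)n^2 - (330252/4489)n + 770588/4489) + (0)
Last nonzero remainder: (55042/4489)n^2 - (330252/4489)n + 770588/4489. Dividing through by 55042/4489 gives the monic gcd n^2 - 6n + 14.

n^2 - 6n + 14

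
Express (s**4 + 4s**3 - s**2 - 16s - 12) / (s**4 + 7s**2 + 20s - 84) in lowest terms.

(s**2 + 3s + 2)/(s**2 - s + 14)

Apply the Euclidean algorithm:
  s**4 + 4s**3 - s**2 - 16s - 12 = (s**4 + 7s**2 + 20s - 84) + (4s**3 - 8s**2 - 36s + 72)
  s**4 + 7s**2 + 20s - 84 = ((1/4)s + 1/2)(4s**3 - 8s**2 - 36s + 72) + (20s**2 + 20s - 120)
  4s**3 - 8s**2 - 36s + 72 = ((1/5)s - 3/5)(20s**2 + 20s - 120) + (0)
Last nonzero remainder: 20s**2 + 20s - 120. Dividing through by 20 gives the monic gcd s**2 + s - 6.
Cancel s**2 + s - 6 from numerator and denominator to get the reduced form.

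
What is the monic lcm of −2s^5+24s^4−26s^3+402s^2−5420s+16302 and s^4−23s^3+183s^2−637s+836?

s^6−16s^5+61s^4−253s^3+3514s^2−18991s+32604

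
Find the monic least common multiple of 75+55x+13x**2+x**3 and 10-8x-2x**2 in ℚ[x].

-75+20x+42x**2+12x**3+x**4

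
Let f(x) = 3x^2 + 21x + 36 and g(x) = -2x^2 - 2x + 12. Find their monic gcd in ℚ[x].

x + 3

Apply the Euclidean algorithm:
  3x^2 + 21x + 36 = (-3/2)(-2x^2 - 2x + 12) + (18x + 54)
  -2x^2 - 2x + 12 = (-(1/9)x + 2/9)(18x + 54) + (0)
Last nonzero remainder: 18x + 54. Dividing through by 18 gives the monic gcd x + 3.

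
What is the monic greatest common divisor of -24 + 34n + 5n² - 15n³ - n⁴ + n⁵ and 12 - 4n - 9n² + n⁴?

Apply the Euclidean algorithm:
  n⁵ - n⁴ - 15n³ + 5n² + 34n - 24 = (n - 1)(n⁴ - 9n² - 4n + 12) + (-6n³ + 18n - 12)
  n⁴ - 9n² - 4n + 12 = (-(1/6)n)(-6n³ + 18n - 12) + (-6n² - 6n + 12)
  -6n³ + 18n - 12 = (n - 1)(-6n² - 6n + 12) + (0)
Last nonzero remainder: -6n² - 6n + 12. Dividing through by -6 gives the monic gcd n² + n - 2.

-2 + n + n²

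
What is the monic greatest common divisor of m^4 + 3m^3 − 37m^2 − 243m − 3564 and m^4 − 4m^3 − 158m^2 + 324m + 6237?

m^2 − 81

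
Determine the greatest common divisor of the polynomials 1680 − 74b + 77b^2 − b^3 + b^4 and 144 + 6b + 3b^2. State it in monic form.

Repeated division with remainder:
  b^4 − b^3 + 77b^2 − 74b + 1680 = ((1/3)b^2 − b + 35/3)(3b^2 + 6b + 144) + (0)
Last nonzero remainder: 3b^2 + 6b + 144. Dividing through by 3 gives the monic gcd b^2 + 2b + 48.

48 + 2b + b^2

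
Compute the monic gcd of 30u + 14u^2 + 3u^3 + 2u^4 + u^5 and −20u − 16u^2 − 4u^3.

5u + 4u^2 + u^3

Repeated division with remainder:
  u^5 + 2u^4 + 3u^3 + 14u^2 + 30u = (−(1/4)u^2 + (1/2)u − 3/2)(−4u^3 − 16u^2 − 20u) + (0)
Last nonzero remainder: −4u^3 − 16u^2 − 20u. Dividing through by −4 gives the monic gcd u^3 + 4u^2 + 5u.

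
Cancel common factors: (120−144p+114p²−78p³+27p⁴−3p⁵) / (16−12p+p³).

Repeated division with remainder:
  −3p⁵+27p⁴−78p³+114p²−144p+120 = (−3p²+27p−114)(p³−12p+16) + (486p²−1944p+1944)
  p³−12p+16 = ((1/486)p+2/243)(486p²−1944p+1944) + (0)
Last nonzero remainder: 486p²−1944p+1944. Dividing through by 486 gives the monic gcd p²−4p+4.
Cancel p²−4p+4 from numerator and denominator to get the reduced form.

(30−6p+15p²−3p³)/(4+p)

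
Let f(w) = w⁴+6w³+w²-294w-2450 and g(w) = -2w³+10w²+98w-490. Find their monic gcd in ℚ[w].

w²-49

Apply the Euclidean algorithm:
  w⁴+6w³+w²-294w-2450 = (-(1/2)w-11/2)(-2w³+10w²+98w-490) + (105w²-5145)
  -2w³+10w²+98w-490 = (-(2/105)w+2/21)(105w²-5145) + (0)
Last nonzero remainder: 105w²-5145. Dividing through by 105 gives the monic gcd w²-49.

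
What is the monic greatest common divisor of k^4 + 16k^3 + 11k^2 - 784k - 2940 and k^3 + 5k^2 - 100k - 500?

Repeated division with remainder:
  k^4 + 16k^3 + 11k^2 - 784k - 2940 = (k + 11)(k^3 + 5k^2 - 100k - 500) + (56k^2 + 816k + 2560)
  k^3 + 5k^2 - 100k - 500 = ((1/56)k - 67/392)(56k^2 + 816k + 2560) + (-(306/49)k - 3060/49)
  56k^2 + 816k + 2560 = (-(1372/153)k - 6272/153)(-(306/49)k - 3060/49) + (0)
Last nonzero remainder: -(306/49)k - 3060/49. Dividing through by -306/49 gives the monic gcd k + 10.

k + 10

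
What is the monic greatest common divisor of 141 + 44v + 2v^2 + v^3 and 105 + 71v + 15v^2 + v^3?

By polynomial division,
  v^3 + 2v^2 + 44v + 141 = (v^3 + 15v^2 + 71v + 105) + (-13v^2 - 27v + 36)
  v^3 + 15v^2 + 71v + 105 = (-(1/13)v - 168/169)(-13v^2 - 27v + 36) + ((7931/169)v + 23793/169)
  -13v^2 - 27v + 36 = (-(2197/7931)v + 2028/7931)((7931/169)v + 23793/169) + (0)
Last nonzero remainder: (7931/169)v + 23793/169. Dividing through by 7931/169 gives the monic gcd v + 3.

3 + v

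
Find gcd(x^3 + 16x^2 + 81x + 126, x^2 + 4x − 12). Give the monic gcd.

x + 6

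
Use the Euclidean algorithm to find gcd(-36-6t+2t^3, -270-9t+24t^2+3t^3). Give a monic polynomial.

-3+t

Euclidean algorithm in ℚ[t]:
  2t^3-6t-36 = (2/3)(3t^3+24t^2-9t-270) + (-16t^2+144)
  3t^3+24t^2-9t-270 = (-(3/16)t-3/2)(-16t^2+144) + (18t-54)
  -16t^2+144 = (-(8/9)t-8/3)(18t-54) + (0)
Last nonzero remainder: 18t-54. Dividing through by 18 gives the monic gcd t-3.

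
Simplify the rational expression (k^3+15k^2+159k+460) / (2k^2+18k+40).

Euclidean algorithm in ℚ[k]:
  k^3+15k^2+159k+460 = ((1/2)k+3)(2k^2+18k+40) + (85k+340)
  2k^2+18k+40 = ((2/85)k+2/17)(85k+340) + (0)
Last nonzero remainder: 85k+340. Dividing through by 85 gives the monic gcd k+4.
Cancel k+4 from numerator and denominator to get the reduced form.

(k^2+11k+115)/(2k+10)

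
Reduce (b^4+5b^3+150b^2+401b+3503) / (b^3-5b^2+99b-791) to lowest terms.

Apply the Euclidean algorithm:
  b^4+5b^3+150b^2+401b+3503 = (b+10)(b^3-5b^2+99b-791) + (101b^2+202b+11413)
  b^3-5b^2+99b-791 = ((1/101)b-7/101)(101b^2+202b+11413) + (0)
Last nonzero remainder: 101b^2+202b+11413. Dividing through by 101 gives the monic gcd b^2+2b+113.
Cancel b^2+2b+113 from numerator and denominator to get the reduced form.

(b^2+3b+31)/(b-7)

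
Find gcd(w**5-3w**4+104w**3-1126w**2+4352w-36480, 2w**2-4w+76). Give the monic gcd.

Euclidean algorithm in ℚ[w]:
  w**5-3w**4+104w**3-1126w**2+4352w-36480 = ((1/2)w**3-(1/2)w**2+32w-480)(2w**2-4w+76) + (0)
Last nonzero remainder: 2w**2-4w+76. Dividing through by 2 gives the monic gcd w**2-2w+38.

w**2-2w+38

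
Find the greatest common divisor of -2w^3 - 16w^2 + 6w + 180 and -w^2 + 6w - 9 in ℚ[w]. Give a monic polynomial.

Euclidean algorithm in ℚ[w]:
  -2w^3 - 16w^2 + 6w + 180 = (2w + 28)(-w^2 + 6w - 9) + (-144w + 432)
  -w^2 + 6w - 9 = ((1/144)w - 1/48)(-144w + 432) + (0)
Last nonzero remainder: -144w + 432. Dividing through by -144 gives the monic gcd w - 3.

w - 3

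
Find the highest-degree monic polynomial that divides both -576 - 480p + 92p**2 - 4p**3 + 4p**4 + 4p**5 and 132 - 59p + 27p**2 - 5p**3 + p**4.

12 - p + p**2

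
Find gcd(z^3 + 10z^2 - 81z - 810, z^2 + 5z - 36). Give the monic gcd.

z + 9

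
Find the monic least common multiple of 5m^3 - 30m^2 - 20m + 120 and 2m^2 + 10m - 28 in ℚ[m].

m^4 + m^3 - 46m^2 - 4m + 168

Repeated division with remainder:
  5m^3 - 30m^2 - 20m + 120 = ((5/2)m - 55/2)(2m^2 + 10m - 28) + (325m - 650)
  2m^2 + 10m - 28 = ((2/325)m + 14/325)(325m - 650) + (0)
Last nonzero remainder: 325m - 650. Dividing through by 325 gives the monic gcd m - 2.
Then lcm(f, g) = f·g / gcd(f, g); expanding and making the result monic gives the answer.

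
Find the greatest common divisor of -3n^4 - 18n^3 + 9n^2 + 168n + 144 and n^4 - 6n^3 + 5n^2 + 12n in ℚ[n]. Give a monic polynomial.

Apply the Euclidean algorithm:
  -3n^4 - 18n^3 + 9n^2 + 168n + 144 = (-3)(n^4 - 6n^3 + 5n^2 + 12n) + (-36n^3 + 24n^2 + 204n + 144)
  n^4 - 6n^3 + 5n^2 + 12n = (-(1/36)n + 4/27)(-36n^3 + 24n^2 + 204n + 144) + ((64/9)n^2 - (128/9)n - 64/3)
  -36n^3 + 24n^2 + 204n + 144 = (-(81/16)n - 27/4)((64/9)n^2 - (128/9)n - 64/3) + (0)
Last nonzero remainder: (64/9)n^2 - (128/9)n - 64/3. Dividing through by 64/9 gives the monic gcd n^2 - 2n - 3.

n^2 - 2n - 3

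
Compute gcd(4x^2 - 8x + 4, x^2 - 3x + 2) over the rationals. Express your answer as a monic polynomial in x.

By polynomial division,
  4x^2 - 8x + 4 = (4)(x^2 - 3x + 2) + (4x - 4)
  x^2 - 3x + 2 = ((1/4)x - 1/2)(4x - 4) + (0)
Last nonzero remainder: 4x - 4. Dividing through by 4 gives the monic gcd x - 1.

x - 1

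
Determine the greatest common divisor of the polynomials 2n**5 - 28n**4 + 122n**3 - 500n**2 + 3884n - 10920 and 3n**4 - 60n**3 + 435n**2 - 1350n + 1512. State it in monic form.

n**2 - 13n + 42

Euclidean algorithm in ℚ[n]:
  2n**5 - 28n**4 + 122n**3 - 500n**2 + 3884n - 10920 = ((2/3)n + 4)(3n**4 - 60n**3 + 435n**2 - 1350n + 1512) + (72n**3 - 1340n**2 + 8276n - 16968)
  3n**4 - 60n**3 + 435n**2 - 1350n + 1512 = ((1/24)n - 25/432)(72n**3 - 1340n**2 + 8276n - 16968) + ((1363/108)n**2 - (17719/108)n + 9541/18)
  72n**3 - 1340n**2 + 8276n - 16968 = ((7776/1363)n - 43632/1363)((1363/108)n**2 - (17719/108)n + 9541/18) + (0)
Last nonzero remainder: (1363/108)n**2 - (17719/108)n + 9541/18. Dividing through by 1363/108 gives the monic gcd n**2 - 13n + 42.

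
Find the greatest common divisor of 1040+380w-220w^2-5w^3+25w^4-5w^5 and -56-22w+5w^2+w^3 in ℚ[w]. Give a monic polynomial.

By polynomial division,
  -5w^5+25w^4-5w^3-220w^2+380w+1040 = (-5w^2+50w-365)(w^3+5w^2-22w-56) + (2425w^2-4850w-19400)
  w^3+5w^2-22w-56 = ((1/2425)w+7/2425)(2425w^2-4850w-19400) + (0)
Last nonzero remainder: 2425w^2-4850w-19400. Dividing through by 2425 gives the monic gcd w^2-2w-8.

-8-2w+w^2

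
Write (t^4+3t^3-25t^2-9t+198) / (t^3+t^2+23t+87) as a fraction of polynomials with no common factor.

(t^3-25t+66)/(t^2-2t+29)

Euclidean algorithm in ℚ[t]:
  t^4+3t^3-25t^2-9t+198 = (t+2)(t^3+t^2+23t+87) + (-50t^2-142t+24)
  t^3+t^2+23t+87 = (-(1/50)t+23/625)(-50t^2-142t+24) + ((17941/625)t+53823/625)
  -50t^2-142t+24 = (-(31250/17941)t+5000/17941)((17941/625)t+53823/625) + (0)
Last nonzero remainder: (17941/625)t+53823/625. Dividing through by 17941/625 gives the monic gcd t+3.
Cancel t+3 from numerator and denominator to get the reduced form.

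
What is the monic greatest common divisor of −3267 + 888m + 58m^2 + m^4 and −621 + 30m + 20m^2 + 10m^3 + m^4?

−27 + 6m + m^2

Apply the Euclidean algorithm:
  m^4 + 58m^2 + 888m − 3267 = (m^4 + 10m^3 + 20m^2 + 30m − 621) + (−10m^3 + 38m^2 + 858m − 2646)
  m^4 + 10m^3 + 20m^2 + 30m − 621 = (−(1/10)m − 69/50)(−10m^3 + 38m^2 + 858m − 2646) + ((3956/25)m^2 + (23736/25)m − 106812/25)
  −10m^3 + 38m^2 + 858m − 2646 = (−(125/1978)m + 1225/1978)((3956/25)m^2 + (23736/25)m − 106812/25) + (0)
Last nonzero remainder: (3956/25)m^2 + (23736/25)m − 106812/25. Dividing through by 3956/25 gives the monic gcd m^2 + 6m − 27.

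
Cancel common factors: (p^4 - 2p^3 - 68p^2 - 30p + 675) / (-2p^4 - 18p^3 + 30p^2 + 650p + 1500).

Apply the Euclidean algorithm:
  p^4 - 2p^3 - 68p^2 - 30p + 675 = (-1/2)(-2p^4 - 18p^3 + 30p^2 + 650p + 1500) + (-11p^3 - 53p^2 + 295p + 1425)
  -2p^4 - 18p^3 + 30p^2 + 650p + 1500 = ((2/11)p + 92/121)(-11p^3 - 53p^2 + 295p + 1425) + ((2016/121)p^2 + (20160/121)p + 50400/121)
  -11p^3 - 53p^2 + 295p + 1425 = (-(1331/2016)p + 2299/672)((2016/121)p^2 + (20160/121)p + 50400/121) + (0)
Last nonzero remainder: (2016/121)p^2 + (20160/121)p + 50400/121. Dividing through by 2016/121 gives the monic gcd p^2 + 10p + 25.
Cancel p^2 + 10p + 25 from numerator and denominator to get the reduced form.

(-p^2 + 12p - 27)/(2p^2 - 2p - 60)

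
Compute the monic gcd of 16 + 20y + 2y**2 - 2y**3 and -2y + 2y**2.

1

Repeated division with remainder:
  -2y**3 + 2y**2 + 20y + 16 = (-y)(2y**2 - 2y) + (20y + 16)
  2y**2 - 2y = ((1/10)y - 9/50)(20y + 16) + (72/25)
  20y + 16 = ((125/18)y + 50/9)(72/25) + (0)
The last nonzero remainder is the constant 72/25, so the polynomials are coprime and gcd = 1.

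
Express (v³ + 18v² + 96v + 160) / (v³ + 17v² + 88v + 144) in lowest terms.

Euclidean algorithm in ℚ[v]:
  v³ + 18v² + 96v + 160 = (v³ + 17v² + 88v + 144) + (v² + 8v + 16)
  v³ + 17v² + 88v + 144 = (v + 9)(v² + 8v + 16) + (0)
The last nonzero remainder v² + 8v + 16 is already monic.
Cancel v² + 8v + 16 from numerator and denominator to get the reduced form.

(v + 10)/(v + 9)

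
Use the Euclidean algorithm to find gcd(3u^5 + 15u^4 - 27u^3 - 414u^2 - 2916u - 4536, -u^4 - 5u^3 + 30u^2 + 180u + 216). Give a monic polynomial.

By polynomial division,
  3u^5 + 15u^4 - 27u^3 - 414u^2 - 2916u - 4536 = (-3u)(-u^4 - 5u^3 + 30u^2 + 180u + 216) + (63u^3 + 126u^2 - 2268u - 4536)
  -u^4 - 5u^3 + 30u^2 + 180u + 216 = (-(1/63)u - 1/21)(63u^3 + 126u^2 - 2268u - 4536) + (0)
Last nonzero remainder: 63u^3 + 126u^2 - 2268u - 4536. Dividing through by 63 gives the monic gcd u^3 + 2u^2 - 36u - 72.

u^3 + 2u^2 - 36u - 72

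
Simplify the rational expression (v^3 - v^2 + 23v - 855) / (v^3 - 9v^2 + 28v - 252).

By polynomial division,
  v^3 - v^2 + 23v - 855 = (v^3 - 9v^2 + 28v - 252) + (8v^2 - 5v - 603)
  v^3 - 9v^2 + 28v - 252 = ((1/8)v - 67/64)(8v^2 - 5v - 603) + ((6281/64)v - 56529/64)
  8v^2 - 5v - 603 = ((512/6281)v + 4288/6281)((6281/64)v - 56529/64) + (0)
Last nonzero remainder: (6281/64)v - 56529/64. Dividing through by 6281/64 gives the monic gcd v - 9.
Cancel v - 9 from numerator and denominator to get the reduced form.

(v^2 + 8v + 95)/(v^2 + 28)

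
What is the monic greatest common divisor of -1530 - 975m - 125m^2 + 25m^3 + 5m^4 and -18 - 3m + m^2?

-18 - 3m + m^2

Apply the Euclidean algorithm:
  5m^4 + 25m^3 - 125m^2 - 975m - 1530 = (5m^2 + 40m + 85)(m^2 - 3m - 18) + (0)
The last nonzero remainder m^2 - 3m - 18 is already monic.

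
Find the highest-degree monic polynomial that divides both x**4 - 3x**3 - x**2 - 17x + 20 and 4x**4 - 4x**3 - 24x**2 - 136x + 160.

x**2 - 5x + 4

Euclidean algorithm in ℚ[x]:
  x**4 - 3x**3 - x**2 - 17x + 20 = (1/4)(4x**4 - 4x**3 - 24x**2 - 136x + 160) + (-2x**3 + 5x**2 + 17x - 20)
  4x**4 - 4x**3 - 24x**2 - 136x + 160 = (-2x - 3)(-2x**3 + 5x**2 + 17x - 20) + (25x**2 - 125x + 100)
  -2x**3 + 5x**2 + 17x - 20 = (-(2/25)x - 1/5)(25x**2 - 125x + 100) + (0)
Last nonzero remainder: 25x**2 - 125x + 100. Dividing through by 25 gives the monic gcd x**2 - 5x + 4.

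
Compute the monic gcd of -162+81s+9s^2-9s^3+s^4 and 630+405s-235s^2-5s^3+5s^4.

Euclidean algorithm in ℚ[s]:
  s^4-9s^3+9s^2+81s-162 = (1/5)(5s^4-5s^3-235s^2+405s+630) + (-8s^3+56s^2-288)
  5s^4-5s^3-235s^2+405s+630 = (-(5/8)s-15/4)(-8s^3+56s^2-288) + (-25s^2+225s-450)
  -8s^3+56s^2-288 = ((8/25)s+16/25)(-25s^2+225s-450) + (0)
Last nonzero remainder: -25s^2+225s-450. Dividing through by -25 gives the monic gcd s^2-9s+18.

18-9s+s^2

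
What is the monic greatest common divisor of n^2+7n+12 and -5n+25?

1

Euclidean algorithm in ℚ[n]:
  n^2+7n+12 = (-(1/5)n-12/5)(-5n+25) + (72)
  -5n+25 = (-(5/72)n+25/72)(72) + (0)
The last nonzero remainder is the constant 72, so the polynomials are coprime and gcd = 1.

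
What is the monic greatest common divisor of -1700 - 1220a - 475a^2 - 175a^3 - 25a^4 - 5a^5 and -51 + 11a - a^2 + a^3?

Euclidean algorithm in ℚ[a]:
  -5a^5 - 25a^4 - 175a^3 - 475a^2 - 1220a - 1700 = (-5a^2 - 30a - 150)(a^3 - a^2 + 11a - 51) + (-550a^2 - 1100a - 9350)
  a^3 - a^2 + 11a - 51 = (-(1/550)a + 3/550)(-550a^2 - 1100a - 9350) + (0)
Last nonzero remainder: -550a^2 - 1100a - 9350. Dividing through by -550 gives the monic gcd a^2 + 2a + 17.

17 + 2a + a^2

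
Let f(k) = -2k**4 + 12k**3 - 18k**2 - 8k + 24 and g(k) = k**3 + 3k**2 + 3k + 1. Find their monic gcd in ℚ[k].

Repeated division with remainder:
  -2k**4 + 12k**3 - 18k**2 - 8k + 24 = (-2k + 18)(k**3 + 3k**2 + 3k + 1) + (-66k**2 - 60k + 6)
  k**3 + 3k**2 + 3k + 1 = (-(1/66)k - 23/726)(-66k**2 - 60k + 6) + ((144/121)k + 144/121)
  -66k**2 - 60k + 6 = (-(1331/24)k + 121/24)((144/121)k + 144/121) + (0)
Last nonzero remainder: (144/121)k + 144/121. Dividing through by 144/121 gives the monic gcd k + 1.

k + 1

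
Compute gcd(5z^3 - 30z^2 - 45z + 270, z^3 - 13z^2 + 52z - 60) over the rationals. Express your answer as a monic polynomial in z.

z - 6

By polynomial division,
  5z^3 - 30z^2 - 45z + 270 = (5)(z^3 - 13z^2 + 52z - 60) + (35z^2 - 305z + 570)
  z^3 - 13z^2 + 52z - 60 = ((1/35)z - 6/49)(35z^2 - 305z + 570) + (-(80/49)z + 480/49)
  35z^2 - 305z + 570 = (-(343/16)z + 931/16)(-(80/49)z + 480/49) + (0)
Last nonzero remainder: -(80/49)z + 480/49. Dividing through by -80/49 gives the monic gcd z - 6.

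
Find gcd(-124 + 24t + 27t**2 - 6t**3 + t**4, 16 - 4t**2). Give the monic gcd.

-4 + t**2

Euclidean algorithm in ℚ[t]:
  t**4 - 6t**3 + 27t**2 + 24t - 124 = (-(1/4)t**2 + (3/2)t - 31/4)(-4t**2 + 16) + (0)
Last nonzero remainder: -4t**2 + 16. Dividing through by -4 gives the monic gcd t**2 - 4.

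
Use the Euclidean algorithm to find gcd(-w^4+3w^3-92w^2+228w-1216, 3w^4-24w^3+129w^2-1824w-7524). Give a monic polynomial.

w^2+76

Apply the Euclidean algorithm:
  -w^4+3w^3-92w^2+228w-1216 = (-1/3)(3w^4-24w^3+129w^2-1824w-7524) + (-5w^3-49w^2-380w-3724)
  3w^4-24w^3+129w^2-1824w-7524 = (-(3/5)w+267/25)(-5w^3-49w^2-380w-3724) + ((10608/25)w^2+806208/25)
  -5w^3-49w^2-380w-3724 = (-(125/10608)w-1225/10608)((10608/25)w^2+806208/25) + (0)
Last nonzero remainder: (10608/25)w^2+806208/25. Dividing through by 10608/25 gives the monic gcd w^2+76.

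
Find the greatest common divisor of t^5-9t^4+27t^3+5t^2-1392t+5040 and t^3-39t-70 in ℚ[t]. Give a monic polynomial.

t^2-2t-35

Apply the Euclidean algorithm:
  t^5-9t^4+27t^3+5t^2-1392t+5040 = (t^2-9t+66)(t^3-39t-70) + (-276t^2+552t+9660)
  t^3-39t-70 = (-(1/276)t-1/138)(-276t^2+552t+9660) + (0)
Last nonzero remainder: -276t^2+552t+9660. Dividing through by -276 gives the monic gcd t^2-2t-35.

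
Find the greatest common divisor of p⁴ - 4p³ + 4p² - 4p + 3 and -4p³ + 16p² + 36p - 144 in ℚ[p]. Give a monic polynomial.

p - 3

Euclidean algorithm in ℚ[p]:
  p⁴ - 4p³ + 4p² - 4p + 3 = (-(1/4)p)(-4p³ + 16p² + 36p - 144) + (13p² - 40p + 3)
  -4p³ + 16p² + 36p - 144 = (-(4/13)p + 48/169)(13p² - 40p + 3) + ((8160/169)p - 24480/169)
  13p² - 40p + 3 = ((2197/8160)p - 169/8160)((8160/169)p - 24480/169) + (0)
Last nonzero remainder: (8160/169)p - 24480/169. Dividing through by 8160/169 gives the monic gcd p - 3.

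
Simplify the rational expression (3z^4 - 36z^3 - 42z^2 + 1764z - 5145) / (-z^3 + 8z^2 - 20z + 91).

Apply the Euclidean algorithm:
  3z^4 - 36z^3 - 42z^2 + 1764z - 5145 = (-3z + 12)(-z^3 + 8z^2 - 20z + 91) + (-198z^2 + 2277z - 6237)
  -z^3 + 8z^2 - 20z + 91 = ((1/198)z + 7/396)(-198z^2 + 2277z - 6237) + (-(115/4)z + 805/4)
  -198z^2 + 2277z - 6237 = ((792/115)z - 3564/115)(-(115/4)z + 805/4) + (0)
Last nonzero remainder: -(115/4)z + 805/4. Dividing through by -115/4 gives the monic gcd z - 7.
Cancel z - 7 from numerator and denominator to get the reduced form.

(-3z^3 + 15z^2 + 147z - 735)/(z^2 - z + 13)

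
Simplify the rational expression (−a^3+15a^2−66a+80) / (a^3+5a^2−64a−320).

By polynomial division,
  −a^3+15a^2−66a+80 = (−1)(a^3+5a^2−64a−320) + (20a^2−130a−240)
  a^3+5a^2−64a−320 = ((1/20)a+23/40)(20a^2−130a−240) + ((91/4)a−182)
  20a^2−130a−240 = ((80/91)a+120/91)((91/4)a−182) + (0)
Last nonzero remainder: (91/4)a−182. Dividing through by 91/4 gives the monic gcd a−8.
Cancel a−8 from numerator and denominator to get the reduced form.

(−a^2+7a−10)/(a^2+13a+40)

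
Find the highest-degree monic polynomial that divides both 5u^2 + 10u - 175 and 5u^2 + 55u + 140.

u + 7

Apply the Euclidean algorithm:
  5u^2 + 10u - 175 = (5u^2 + 55u + 140) + (-45u - 315)
  5u^2 + 55u + 140 = (-(1/9)u - 4/9)(-45u - 315) + (0)
Last nonzero remainder: -45u - 315. Dividing through by -45 gives the monic gcd u + 7.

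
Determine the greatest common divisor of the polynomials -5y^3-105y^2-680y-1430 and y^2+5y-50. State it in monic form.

1

By polynomial division,
  -5y^3-105y^2-680y-1430 = (-5y-80)(y^2+5y-50) + (-530y-5430)
  y^2+5y-50 = (-(1/530)y+139/14045)(-530y-5430) + (10504/2809)
  -530y-5430 = (-(744385/5252)y-7626435/5252)(10504/2809) + (0)
The last nonzero remainder is the constant 10504/2809, so the polynomials are coprime and gcd = 1.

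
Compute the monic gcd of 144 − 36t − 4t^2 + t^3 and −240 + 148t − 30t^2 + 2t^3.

24 − 10t + t^2

Repeated division with remainder:
  t^3 − 4t^2 − 36t + 144 = (1/2)(2t^3 − 30t^2 + 148t − 240) + (11t^2 − 110t + 264)
  2t^3 − 30t^2 + 148t − 240 = ((2/11)t − 10/11)(11t^2 − 110t + 264) + (0)
Last nonzero remainder: 11t^2 − 110t + 264. Dividing through by 11 gives the monic gcd t^2 − 10t + 24.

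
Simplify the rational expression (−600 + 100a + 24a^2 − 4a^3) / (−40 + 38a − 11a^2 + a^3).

(120 + 4a − 4a^2)/(8 − 6a + a^2)

Repeated division with remainder:
  −4a^3 + 24a^2 + 100a − 600 = (−4)(a^3 − 11a^2 + 38a − 40) + (−20a^2 + 252a − 760)
  a^3 − 11a^2 + 38a − 40 = (−(1/20)a − 2/25)(−20a^2 + 252a − 760) + ((504/25)a − 504/5)
  −20a^2 + 252a − 760 = (−(125/126)a + 475/63)((504/25)a − 504/5) + (0)
Last nonzero remainder: (504/25)a − 504/5. Dividing through by 504/25 gives the monic gcd a − 5.
Cancel a − 5 from numerator and denominator to get the reduced form.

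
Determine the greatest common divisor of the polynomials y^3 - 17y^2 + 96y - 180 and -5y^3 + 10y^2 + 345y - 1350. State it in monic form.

y^2 - 11y + 30

Apply the Euclidean algorithm:
  y^3 - 17y^2 + 96y - 180 = (-1/5)(-5y^3 + 10y^2 + 345y - 1350) + (-15y^2 + 165y - 450)
  -5y^3 + 10y^2 + 345y - 1350 = ((1/3)y + 3)(-15y^2 + 165y - 450) + (0)
Last nonzero remainder: -15y^2 + 165y - 450. Dividing through by -15 gives the monic gcd y^2 - 11y + 30.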